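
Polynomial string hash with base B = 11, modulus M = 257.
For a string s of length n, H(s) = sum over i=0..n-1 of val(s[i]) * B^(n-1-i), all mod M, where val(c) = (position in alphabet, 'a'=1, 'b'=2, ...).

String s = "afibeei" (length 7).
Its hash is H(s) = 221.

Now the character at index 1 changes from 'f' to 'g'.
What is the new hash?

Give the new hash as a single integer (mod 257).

Answer: 133

Derivation:
val('f') = 6, val('g') = 7
Position k = 1, exponent = n-1-k = 5
B^5 mod M = 11^5 mod 257 = 169
Delta = (7 - 6) * 169 mod 257 = 169
New hash = (221 + 169) mod 257 = 133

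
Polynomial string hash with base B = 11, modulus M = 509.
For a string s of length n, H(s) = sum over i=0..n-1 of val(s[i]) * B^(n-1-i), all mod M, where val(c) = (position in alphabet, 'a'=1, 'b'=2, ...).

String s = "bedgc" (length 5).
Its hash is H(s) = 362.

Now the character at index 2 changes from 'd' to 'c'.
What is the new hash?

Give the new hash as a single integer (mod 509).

val('d') = 4, val('c') = 3
Position k = 2, exponent = n-1-k = 2
B^2 mod M = 11^2 mod 509 = 121
Delta = (3 - 4) * 121 mod 509 = 388
New hash = (362 + 388) mod 509 = 241

Answer: 241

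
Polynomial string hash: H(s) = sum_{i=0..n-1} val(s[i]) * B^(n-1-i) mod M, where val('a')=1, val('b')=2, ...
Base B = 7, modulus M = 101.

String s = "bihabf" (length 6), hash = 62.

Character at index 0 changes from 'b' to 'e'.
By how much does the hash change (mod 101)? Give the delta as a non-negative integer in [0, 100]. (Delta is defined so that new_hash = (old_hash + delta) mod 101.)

Answer: 22

Derivation:
Delta formula: (val(new) - val(old)) * B^(n-1-k) mod M
  val('e') - val('b') = 5 - 2 = 3
  B^(n-1-k) = 7^5 mod 101 = 41
  Delta = 3 * 41 mod 101 = 22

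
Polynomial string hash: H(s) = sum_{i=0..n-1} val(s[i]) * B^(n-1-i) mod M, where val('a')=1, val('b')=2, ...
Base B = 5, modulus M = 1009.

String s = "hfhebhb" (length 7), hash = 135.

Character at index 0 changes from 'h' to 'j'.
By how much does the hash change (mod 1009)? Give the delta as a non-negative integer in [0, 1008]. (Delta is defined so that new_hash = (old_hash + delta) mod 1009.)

Delta formula: (val(new) - val(old)) * B^(n-1-k) mod M
  val('j') - val('h') = 10 - 8 = 2
  B^(n-1-k) = 5^6 mod 1009 = 490
  Delta = 2 * 490 mod 1009 = 980

Answer: 980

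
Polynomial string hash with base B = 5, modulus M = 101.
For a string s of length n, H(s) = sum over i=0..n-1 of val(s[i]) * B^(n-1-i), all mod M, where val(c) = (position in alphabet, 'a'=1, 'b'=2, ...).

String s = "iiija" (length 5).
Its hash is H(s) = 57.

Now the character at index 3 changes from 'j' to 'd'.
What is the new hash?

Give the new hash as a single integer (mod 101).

val('j') = 10, val('d') = 4
Position k = 3, exponent = n-1-k = 1
B^1 mod M = 5^1 mod 101 = 5
Delta = (4 - 10) * 5 mod 101 = 71
New hash = (57 + 71) mod 101 = 27

Answer: 27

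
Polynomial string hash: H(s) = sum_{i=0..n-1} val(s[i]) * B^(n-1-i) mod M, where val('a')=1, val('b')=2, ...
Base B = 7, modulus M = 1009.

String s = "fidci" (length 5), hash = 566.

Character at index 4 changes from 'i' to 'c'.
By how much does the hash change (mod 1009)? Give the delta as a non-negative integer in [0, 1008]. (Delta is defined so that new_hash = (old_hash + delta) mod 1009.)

Delta formula: (val(new) - val(old)) * B^(n-1-k) mod M
  val('c') - val('i') = 3 - 9 = -6
  B^(n-1-k) = 7^0 mod 1009 = 1
  Delta = -6 * 1 mod 1009 = 1003

Answer: 1003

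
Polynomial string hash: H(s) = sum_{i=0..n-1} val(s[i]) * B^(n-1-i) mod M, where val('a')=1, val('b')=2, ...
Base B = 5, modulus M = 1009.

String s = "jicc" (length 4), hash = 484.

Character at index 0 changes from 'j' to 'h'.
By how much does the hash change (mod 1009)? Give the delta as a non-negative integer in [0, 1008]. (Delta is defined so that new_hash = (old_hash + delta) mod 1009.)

Answer: 759

Derivation:
Delta formula: (val(new) - val(old)) * B^(n-1-k) mod M
  val('h') - val('j') = 8 - 10 = -2
  B^(n-1-k) = 5^3 mod 1009 = 125
  Delta = -2 * 125 mod 1009 = 759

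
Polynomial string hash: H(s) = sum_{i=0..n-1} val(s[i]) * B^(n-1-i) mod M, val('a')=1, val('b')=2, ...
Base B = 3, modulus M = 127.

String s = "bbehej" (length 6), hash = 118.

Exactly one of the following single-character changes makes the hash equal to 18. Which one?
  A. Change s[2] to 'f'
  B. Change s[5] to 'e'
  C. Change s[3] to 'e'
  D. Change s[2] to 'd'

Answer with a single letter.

Option A: s[2]='e'->'f', delta=(6-5)*3^3 mod 127 = 27, hash=118+27 mod 127 = 18 <-- target
Option B: s[5]='j'->'e', delta=(5-10)*3^0 mod 127 = 122, hash=118+122 mod 127 = 113
Option C: s[3]='h'->'e', delta=(5-8)*3^2 mod 127 = 100, hash=118+100 mod 127 = 91
Option D: s[2]='e'->'d', delta=(4-5)*3^3 mod 127 = 100, hash=118+100 mod 127 = 91

Answer: A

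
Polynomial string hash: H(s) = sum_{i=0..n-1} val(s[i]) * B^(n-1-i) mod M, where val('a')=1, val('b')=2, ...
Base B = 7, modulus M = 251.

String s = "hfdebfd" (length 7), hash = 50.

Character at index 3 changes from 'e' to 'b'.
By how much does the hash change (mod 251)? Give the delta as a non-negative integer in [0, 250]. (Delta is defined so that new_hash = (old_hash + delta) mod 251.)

Answer: 226

Derivation:
Delta formula: (val(new) - val(old)) * B^(n-1-k) mod M
  val('b') - val('e') = 2 - 5 = -3
  B^(n-1-k) = 7^3 mod 251 = 92
  Delta = -3 * 92 mod 251 = 226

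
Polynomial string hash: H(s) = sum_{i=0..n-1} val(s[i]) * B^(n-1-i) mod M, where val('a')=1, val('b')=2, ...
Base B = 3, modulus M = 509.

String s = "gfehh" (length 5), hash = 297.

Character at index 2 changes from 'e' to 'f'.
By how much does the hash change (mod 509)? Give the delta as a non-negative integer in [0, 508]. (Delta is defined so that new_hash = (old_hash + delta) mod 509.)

Answer: 9

Derivation:
Delta formula: (val(new) - val(old)) * B^(n-1-k) mod M
  val('f') - val('e') = 6 - 5 = 1
  B^(n-1-k) = 3^2 mod 509 = 9
  Delta = 1 * 9 mod 509 = 9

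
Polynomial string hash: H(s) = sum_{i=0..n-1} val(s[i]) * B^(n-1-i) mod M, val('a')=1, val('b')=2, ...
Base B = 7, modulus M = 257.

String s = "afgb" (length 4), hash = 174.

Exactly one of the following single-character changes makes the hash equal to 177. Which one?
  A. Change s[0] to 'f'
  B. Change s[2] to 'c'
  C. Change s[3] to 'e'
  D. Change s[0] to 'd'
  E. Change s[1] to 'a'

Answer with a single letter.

Answer: C

Derivation:
Option A: s[0]='a'->'f', delta=(6-1)*7^3 mod 257 = 173, hash=174+173 mod 257 = 90
Option B: s[2]='g'->'c', delta=(3-7)*7^1 mod 257 = 229, hash=174+229 mod 257 = 146
Option C: s[3]='b'->'e', delta=(5-2)*7^0 mod 257 = 3, hash=174+3 mod 257 = 177 <-- target
Option D: s[0]='a'->'d', delta=(4-1)*7^3 mod 257 = 1, hash=174+1 mod 257 = 175
Option E: s[1]='f'->'a', delta=(1-6)*7^2 mod 257 = 12, hash=174+12 mod 257 = 186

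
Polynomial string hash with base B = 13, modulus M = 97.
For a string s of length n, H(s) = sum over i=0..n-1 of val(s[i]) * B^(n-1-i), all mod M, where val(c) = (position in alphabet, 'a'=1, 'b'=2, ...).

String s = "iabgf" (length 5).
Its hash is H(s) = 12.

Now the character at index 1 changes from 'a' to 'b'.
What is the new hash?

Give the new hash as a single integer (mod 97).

Answer: 75

Derivation:
val('a') = 1, val('b') = 2
Position k = 1, exponent = n-1-k = 3
B^3 mod M = 13^3 mod 97 = 63
Delta = (2 - 1) * 63 mod 97 = 63
New hash = (12 + 63) mod 97 = 75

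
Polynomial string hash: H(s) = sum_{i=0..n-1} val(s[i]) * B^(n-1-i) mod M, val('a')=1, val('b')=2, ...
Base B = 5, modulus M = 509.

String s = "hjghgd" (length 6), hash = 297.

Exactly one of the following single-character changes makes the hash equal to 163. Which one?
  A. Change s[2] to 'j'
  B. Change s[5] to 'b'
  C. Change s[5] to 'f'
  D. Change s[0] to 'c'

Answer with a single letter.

Answer: A

Derivation:
Option A: s[2]='g'->'j', delta=(10-7)*5^3 mod 509 = 375, hash=297+375 mod 509 = 163 <-- target
Option B: s[5]='d'->'b', delta=(2-4)*5^0 mod 509 = 507, hash=297+507 mod 509 = 295
Option C: s[5]='d'->'f', delta=(6-4)*5^0 mod 509 = 2, hash=297+2 mod 509 = 299
Option D: s[0]='h'->'c', delta=(3-8)*5^5 mod 509 = 154, hash=297+154 mod 509 = 451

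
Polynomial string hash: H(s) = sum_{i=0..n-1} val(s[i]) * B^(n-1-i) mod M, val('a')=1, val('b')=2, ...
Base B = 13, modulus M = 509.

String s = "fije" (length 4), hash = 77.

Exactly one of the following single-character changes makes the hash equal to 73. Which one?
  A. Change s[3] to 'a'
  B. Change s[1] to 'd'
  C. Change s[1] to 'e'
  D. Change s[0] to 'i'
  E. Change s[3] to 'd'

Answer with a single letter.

Option A: s[3]='e'->'a', delta=(1-5)*13^0 mod 509 = 505, hash=77+505 mod 509 = 73 <-- target
Option B: s[1]='i'->'d', delta=(4-9)*13^2 mod 509 = 173, hash=77+173 mod 509 = 250
Option C: s[1]='i'->'e', delta=(5-9)*13^2 mod 509 = 342, hash=77+342 mod 509 = 419
Option D: s[0]='f'->'i', delta=(9-6)*13^3 mod 509 = 483, hash=77+483 mod 509 = 51
Option E: s[3]='e'->'d', delta=(4-5)*13^0 mod 509 = 508, hash=77+508 mod 509 = 76

Answer: A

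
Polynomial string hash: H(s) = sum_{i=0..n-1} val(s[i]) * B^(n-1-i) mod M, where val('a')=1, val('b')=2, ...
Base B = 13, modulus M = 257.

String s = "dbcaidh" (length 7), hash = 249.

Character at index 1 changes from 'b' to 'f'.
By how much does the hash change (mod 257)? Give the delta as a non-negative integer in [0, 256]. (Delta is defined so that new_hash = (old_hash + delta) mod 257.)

Delta formula: (val(new) - val(old)) * B^(n-1-k) mod M
  val('f') - val('b') = 6 - 2 = 4
  B^(n-1-k) = 13^5 mod 257 = 185
  Delta = 4 * 185 mod 257 = 226

Answer: 226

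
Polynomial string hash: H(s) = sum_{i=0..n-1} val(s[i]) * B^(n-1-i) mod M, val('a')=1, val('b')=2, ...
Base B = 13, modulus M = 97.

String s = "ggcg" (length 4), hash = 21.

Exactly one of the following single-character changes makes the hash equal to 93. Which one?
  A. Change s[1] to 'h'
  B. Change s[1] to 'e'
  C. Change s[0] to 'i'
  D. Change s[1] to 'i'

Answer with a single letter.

Option A: s[1]='g'->'h', delta=(8-7)*13^2 mod 97 = 72, hash=21+72 mod 97 = 93 <-- target
Option B: s[1]='g'->'e', delta=(5-7)*13^2 mod 97 = 50, hash=21+50 mod 97 = 71
Option C: s[0]='g'->'i', delta=(9-7)*13^3 mod 97 = 29, hash=21+29 mod 97 = 50
Option D: s[1]='g'->'i', delta=(9-7)*13^2 mod 97 = 47, hash=21+47 mod 97 = 68

Answer: A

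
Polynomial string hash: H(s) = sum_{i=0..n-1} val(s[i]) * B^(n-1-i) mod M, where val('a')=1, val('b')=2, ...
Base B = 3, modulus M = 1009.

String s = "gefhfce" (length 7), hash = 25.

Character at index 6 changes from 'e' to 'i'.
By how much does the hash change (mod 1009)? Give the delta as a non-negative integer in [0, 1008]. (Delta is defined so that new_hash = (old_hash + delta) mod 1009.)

Answer: 4

Derivation:
Delta formula: (val(new) - val(old)) * B^(n-1-k) mod M
  val('i') - val('e') = 9 - 5 = 4
  B^(n-1-k) = 3^0 mod 1009 = 1
  Delta = 4 * 1 mod 1009 = 4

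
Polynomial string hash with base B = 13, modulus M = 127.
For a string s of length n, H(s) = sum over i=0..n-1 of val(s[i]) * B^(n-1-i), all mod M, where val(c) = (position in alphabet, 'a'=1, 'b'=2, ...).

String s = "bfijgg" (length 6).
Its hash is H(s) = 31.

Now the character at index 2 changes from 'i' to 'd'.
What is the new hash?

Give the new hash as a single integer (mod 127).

val('i') = 9, val('d') = 4
Position k = 2, exponent = n-1-k = 3
B^3 mod M = 13^3 mod 127 = 38
Delta = (4 - 9) * 38 mod 127 = 64
New hash = (31 + 64) mod 127 = 95

Answer: 95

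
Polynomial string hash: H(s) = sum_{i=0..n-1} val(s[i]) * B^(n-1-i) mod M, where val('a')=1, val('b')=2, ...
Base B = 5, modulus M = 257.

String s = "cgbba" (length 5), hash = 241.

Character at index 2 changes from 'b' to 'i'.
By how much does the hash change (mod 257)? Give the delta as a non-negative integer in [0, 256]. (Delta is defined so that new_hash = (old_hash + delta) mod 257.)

Delta formula: (val(new) - val(old)) * B^(n-1-k) mod M
  val('i') - val('b') = 9 - 2 = 7
  B^(n-1-k) = 5^2 mod 257 = 25
  Delta = 7 * 25 mod 257 = 175

Answer: 175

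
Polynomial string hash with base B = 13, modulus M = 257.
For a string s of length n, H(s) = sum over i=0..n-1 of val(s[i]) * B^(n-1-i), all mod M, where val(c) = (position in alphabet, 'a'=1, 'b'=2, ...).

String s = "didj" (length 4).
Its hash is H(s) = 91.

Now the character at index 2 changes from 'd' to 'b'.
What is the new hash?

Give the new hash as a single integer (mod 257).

val('d') = 4, val('b') = 2
Position k = 2, exponent = n-1-k = 1
B^1 mod M = 13^1 mod 257 = 13
Delta = (2 - 4) * 13 mod 257 = 231
New hash = (91 + 231) mod 257 = 65

Answer: 65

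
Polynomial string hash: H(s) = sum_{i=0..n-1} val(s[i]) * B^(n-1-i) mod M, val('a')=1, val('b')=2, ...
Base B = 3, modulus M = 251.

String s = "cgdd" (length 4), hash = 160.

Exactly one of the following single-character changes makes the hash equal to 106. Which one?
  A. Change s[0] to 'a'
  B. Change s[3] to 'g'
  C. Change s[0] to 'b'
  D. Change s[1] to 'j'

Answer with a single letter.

Answer: A

Derivation:
Option A: s[0]='c'->'a', delta=(1-3)*3^3 mod 251 = 197, hash=160+197 mod 251 = 106 <-- target
Option B: s[3]='d'->'g', delta=(7-4)*3^0 mod 251 = 3, hash=160+3 mod 251 = 163
Option C: s[0]='c'->'b', delta=(2-3)*3^3 mod 251 = 224, hash=160+224 mod 251 = 133
Option D: s[1]='g'->'j', delta=(10-7)*3^2 mod 251 = 27, hash=160+27 mod 251 = 187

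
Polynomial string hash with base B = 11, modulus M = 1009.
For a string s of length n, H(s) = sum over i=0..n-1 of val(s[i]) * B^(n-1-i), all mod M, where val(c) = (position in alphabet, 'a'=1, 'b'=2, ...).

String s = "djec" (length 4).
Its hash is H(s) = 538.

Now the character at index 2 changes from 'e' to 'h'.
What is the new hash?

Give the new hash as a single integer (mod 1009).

Answer: 571

Derivation:
val('e') = 5, val('h') = 8
Position k = 2, exponent = n-1-k = 1
B^1 mod M = 11^1 mod 1009 = 11
Delta = (8 - 5) * 11 mod 1009 = 33
New hash = (538 + 33) mod 1009 = 571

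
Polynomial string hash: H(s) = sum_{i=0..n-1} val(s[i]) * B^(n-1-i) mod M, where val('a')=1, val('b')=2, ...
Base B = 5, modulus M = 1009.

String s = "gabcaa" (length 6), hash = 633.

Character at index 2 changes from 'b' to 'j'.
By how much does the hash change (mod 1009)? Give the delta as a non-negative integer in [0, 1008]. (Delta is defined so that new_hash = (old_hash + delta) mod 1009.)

Delta formula: (val(new) - val(old)) * B^(n-1-k) mod M
  val('j') - val('b') = 10 - 2 = 8
  B^(n-1-k) = 5^3 mod 1009 = 125
  Delta = 8 * 125 mod 1009 = 1000

Answer: 1000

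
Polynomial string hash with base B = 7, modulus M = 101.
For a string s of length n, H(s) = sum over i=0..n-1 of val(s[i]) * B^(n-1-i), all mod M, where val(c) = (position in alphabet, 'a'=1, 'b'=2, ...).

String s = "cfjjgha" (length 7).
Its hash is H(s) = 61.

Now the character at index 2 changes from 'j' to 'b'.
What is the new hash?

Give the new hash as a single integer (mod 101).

Answer: 43

Derivation:
val('j') = 10, val('b') = 2
Position k = 2, exponent = n-1-k = 4
B^4 mod M = 7^4 mod 101 = 78
Delta = (2 - 10) * 78 mod 101 = 83
New hash = (61 + 83) mod 101 = 43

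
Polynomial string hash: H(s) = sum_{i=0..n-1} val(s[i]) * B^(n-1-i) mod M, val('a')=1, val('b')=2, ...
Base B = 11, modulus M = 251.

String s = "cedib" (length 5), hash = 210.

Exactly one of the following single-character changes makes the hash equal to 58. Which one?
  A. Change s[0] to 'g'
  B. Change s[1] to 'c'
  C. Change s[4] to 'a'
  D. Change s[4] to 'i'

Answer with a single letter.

Option A: s[0]='c'->'g', delta=(7-3)*11^4 mod 251 = 81, hash=210+81 mod 251 = 40
Option B: s[1]='e'->'c', delta=(3-5)*11^3 mod 251 = 99, hash=210+99 mod 251 = 58 <-- target
Option C: s[4]='b'->'a', delta=(1-2)*11^0 mod 251 = 250, hash=210+250 mod 251 = 209
Option D: s[4]='b'->'i', delta=(9-2)*11^0 mod 251 = 7, hash=210+7 mod 251 = 217

Answer: B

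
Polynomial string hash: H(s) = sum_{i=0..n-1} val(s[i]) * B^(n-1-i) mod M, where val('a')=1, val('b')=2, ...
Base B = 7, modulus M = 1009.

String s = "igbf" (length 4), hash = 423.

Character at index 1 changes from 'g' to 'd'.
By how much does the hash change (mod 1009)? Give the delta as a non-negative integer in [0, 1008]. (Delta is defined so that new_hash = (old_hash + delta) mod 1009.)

Answer: 862

Derivation:
Delta formula: (val(new) - val(old)) * B^(n-1-k) mod M
  val('d') - val('g') = 4 - 7 = -3
  B^(n-1-k) = 7^2 mod 1009 = 49
  Delta = -3 * 49 mod 1009 = 862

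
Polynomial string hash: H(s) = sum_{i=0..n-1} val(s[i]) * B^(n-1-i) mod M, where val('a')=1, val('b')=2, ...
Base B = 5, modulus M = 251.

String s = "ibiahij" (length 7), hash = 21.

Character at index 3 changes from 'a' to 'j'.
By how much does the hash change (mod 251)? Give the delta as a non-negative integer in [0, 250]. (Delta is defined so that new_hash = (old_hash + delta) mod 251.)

Delta formula: (val(new) - val(old)) * B^(n-1-k) mod M
  val('j') - val('a') = 10 - 1 = 9
  B^(n-1-k) = 5^3 mod 251 = 125
  Delta = 9 * 125 mod 251 = 121

Answer: 121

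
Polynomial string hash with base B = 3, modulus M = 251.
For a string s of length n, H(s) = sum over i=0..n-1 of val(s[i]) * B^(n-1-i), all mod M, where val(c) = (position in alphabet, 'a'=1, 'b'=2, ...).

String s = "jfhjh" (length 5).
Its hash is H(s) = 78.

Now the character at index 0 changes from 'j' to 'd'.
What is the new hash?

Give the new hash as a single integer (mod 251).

val('j') = 10, val('d') = 4
Position k = 0, exponent = n-1-k = 4
B^4 mod M = 3^4 mod 251 = 81
Delta = (4 - 10) * 81 mod 251 = 16
New hash = (78 + 16) mod 251 = 94

Answer: 94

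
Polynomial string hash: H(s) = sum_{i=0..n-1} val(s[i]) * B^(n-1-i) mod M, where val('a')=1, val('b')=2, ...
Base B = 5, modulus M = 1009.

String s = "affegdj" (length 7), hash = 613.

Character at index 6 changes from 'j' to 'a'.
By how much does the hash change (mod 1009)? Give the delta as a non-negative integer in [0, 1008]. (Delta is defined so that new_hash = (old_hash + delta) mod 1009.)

Answer: 1000

Derivation:
Delta formula: (val(new) - val(old)) * B^(n-1-k) mod M
  val('a') - val('j') = 1 - 10 = -9
  B^(n-1-k) = 5^0 mod 1009 = 1
  Delta = -9 * 1 mod 1009 = 1000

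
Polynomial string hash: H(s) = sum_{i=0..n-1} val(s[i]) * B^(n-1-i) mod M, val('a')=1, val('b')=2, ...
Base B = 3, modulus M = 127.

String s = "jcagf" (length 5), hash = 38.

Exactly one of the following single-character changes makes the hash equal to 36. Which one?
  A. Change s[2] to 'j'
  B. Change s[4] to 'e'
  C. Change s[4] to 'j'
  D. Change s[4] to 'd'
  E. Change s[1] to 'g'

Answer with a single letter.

Option A: s[2]='a'->'j', delta=(10-1)*3^2 mod 127 = 81, hash=38+81 mod 127 = 119
Option B: s[4]='f'->'e', delta=(5-6)*3^0 mod 127 = 126, hash=38+126 mod 127 = 37
Option C: s[4]='f'->'j', delta=(10-6)*3^0 mod 127 = 4, hash=38+4 mod 127 = 42
Option D: s[4]='f'->'d', delta=(4-6)*3^0 mod 127 = 125, hash=38+125 mod 127 = 36 <-- target
Option E: s[1]='c'->'g', delta=(7-3)*3^3 mod 127 = 108, hash=38+108 mod 127 = 19

Answer: D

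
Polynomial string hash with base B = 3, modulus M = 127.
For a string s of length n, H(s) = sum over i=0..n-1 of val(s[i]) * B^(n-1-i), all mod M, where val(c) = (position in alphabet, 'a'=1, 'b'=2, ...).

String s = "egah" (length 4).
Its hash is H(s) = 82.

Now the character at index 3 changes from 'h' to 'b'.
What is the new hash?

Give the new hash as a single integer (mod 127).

val('h') = 8, val('b') = 2
Position k = 3, exponent = n-1-k = 0
B^0 mod M = 3^0 mod 127 = 1
Delta = (2 - 8) * 1 mod 127 = 121
New hash = (82 + 121) mod 127 = 76

Answer: 76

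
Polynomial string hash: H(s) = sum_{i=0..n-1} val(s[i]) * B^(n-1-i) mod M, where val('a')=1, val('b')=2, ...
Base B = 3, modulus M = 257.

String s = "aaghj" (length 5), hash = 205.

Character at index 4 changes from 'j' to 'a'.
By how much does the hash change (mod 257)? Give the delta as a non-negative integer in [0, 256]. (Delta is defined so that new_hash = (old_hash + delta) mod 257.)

Delta formula: (val(new) - val(old)) * B^(n-1-k) mod M
  val('a') - val('j') = 1 - 10 = -9
  B^(n-1-k) = 3^0 mod 257 = 1
  Delta = -9 * 1 mod 257 = 248

Answer: 248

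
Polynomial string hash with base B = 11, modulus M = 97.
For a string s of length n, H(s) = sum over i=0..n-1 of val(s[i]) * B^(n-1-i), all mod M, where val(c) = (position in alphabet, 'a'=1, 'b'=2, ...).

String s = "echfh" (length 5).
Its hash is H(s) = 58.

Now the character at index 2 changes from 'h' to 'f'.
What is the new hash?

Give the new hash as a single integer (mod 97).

val('h') = 8, val('f') = 6
Position k = 2, exponent = n-1-k = 2
B^2 mod M = 11^2 mod 97 = 24
Delta = (6 - 8) * 24 mod 97 = 49
New hash = (58 + 49) mod 97 = 10

Answer: 10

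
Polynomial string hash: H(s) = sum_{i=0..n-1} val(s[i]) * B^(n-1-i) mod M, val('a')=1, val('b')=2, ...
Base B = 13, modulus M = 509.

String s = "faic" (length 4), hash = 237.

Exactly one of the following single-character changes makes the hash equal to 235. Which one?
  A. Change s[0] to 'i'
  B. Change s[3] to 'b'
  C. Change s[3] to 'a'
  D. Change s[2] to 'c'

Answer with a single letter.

Answer: C

Derivation:
Option A: s[0]='f'->'i', delta=(9-6)*13^3 mod 509 = 483, hash=237+483 mod 509 = 211
Option B: s[3]='c'->'b', delta=(2-3)*13^0 mod 509 = 508, hash=237+508 mod 509 = 236
Option C: s[3]='c'->'a', delta=(1-3)*13^0 mod 509 = 507, hash=237+507 mod 509 = 235 <-- target
Option D: s[2]='i'->'c', delta=(3-9)*13^1 mod 509 = 431, hash=237+431 mod 509 = 159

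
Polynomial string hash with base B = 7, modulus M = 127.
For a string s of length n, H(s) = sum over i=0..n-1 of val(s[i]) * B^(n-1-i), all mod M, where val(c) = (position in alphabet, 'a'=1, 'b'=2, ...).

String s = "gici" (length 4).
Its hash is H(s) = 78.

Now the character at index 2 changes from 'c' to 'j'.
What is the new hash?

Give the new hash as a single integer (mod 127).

val('c') = 3, val('j') = 10
Position k = 2, exponent = n-1-k = 1
B^1 mod M = 7^1 mod 127 = 7
Delta = (10 - 3) * 7 mod 127 = 49
New hash = (78 + 49) mod 127 = 0

Answer: 0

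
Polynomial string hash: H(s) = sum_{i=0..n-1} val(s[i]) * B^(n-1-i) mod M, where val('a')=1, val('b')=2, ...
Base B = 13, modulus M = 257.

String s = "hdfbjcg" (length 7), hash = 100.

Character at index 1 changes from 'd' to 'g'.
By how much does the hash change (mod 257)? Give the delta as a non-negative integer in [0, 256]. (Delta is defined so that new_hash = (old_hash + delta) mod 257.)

Answer: 41

Derivation:
Delta formula: (val(new) - val(old)) * B^(n-1-k) mod M
  val('g') - val('d') = 7 - 4 = 3
  B^(n-1-k) = 13^5 mod 257 = 185
  Delta = 3 * 185 mod 257 = 41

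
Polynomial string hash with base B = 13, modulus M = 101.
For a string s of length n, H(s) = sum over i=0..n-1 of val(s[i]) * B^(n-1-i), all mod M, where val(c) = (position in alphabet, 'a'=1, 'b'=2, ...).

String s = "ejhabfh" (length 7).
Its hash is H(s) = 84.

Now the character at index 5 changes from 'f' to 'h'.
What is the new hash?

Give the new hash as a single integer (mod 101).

Answer: 9

Derivation:
val('f') = 6, val('h') = 8
Position k = 5, exponent = n-1-k = 1
B^1 mod M = 13^1 mod 101 = 13
Delta = (8 - 6) * 13 mod 101 = 26
New hash = (84 + 26) mod 101 = 9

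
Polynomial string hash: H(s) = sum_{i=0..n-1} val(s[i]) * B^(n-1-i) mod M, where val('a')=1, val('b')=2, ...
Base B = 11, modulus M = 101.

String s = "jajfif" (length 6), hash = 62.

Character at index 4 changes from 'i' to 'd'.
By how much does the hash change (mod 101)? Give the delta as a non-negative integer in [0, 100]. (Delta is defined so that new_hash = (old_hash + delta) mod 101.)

Delta formula: (val(new) - val(old)) * B^(n-1-k) mod M
  val('d') - val('i') = 4 - 9 = -5
  B^(n-1-k) = 11^1 mod 101 = 11
  Delta = -5 * 11 mod 101 = 46

Answer: 46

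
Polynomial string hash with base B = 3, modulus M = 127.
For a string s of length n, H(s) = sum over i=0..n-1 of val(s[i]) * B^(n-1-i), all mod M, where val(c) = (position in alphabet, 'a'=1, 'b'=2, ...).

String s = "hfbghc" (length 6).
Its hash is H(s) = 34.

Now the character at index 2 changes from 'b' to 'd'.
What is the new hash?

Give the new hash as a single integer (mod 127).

Answer: 88

Derivation:
val('b') = 2, val('d') = 4
Position k = 2, exponent = n-1-k = 3
B^3 mod M = 3^3 mod 127 = 27
Delta = (4 - 2) * 27 mod 127 = 54
New hash = (34 + 54) mod 127 = 88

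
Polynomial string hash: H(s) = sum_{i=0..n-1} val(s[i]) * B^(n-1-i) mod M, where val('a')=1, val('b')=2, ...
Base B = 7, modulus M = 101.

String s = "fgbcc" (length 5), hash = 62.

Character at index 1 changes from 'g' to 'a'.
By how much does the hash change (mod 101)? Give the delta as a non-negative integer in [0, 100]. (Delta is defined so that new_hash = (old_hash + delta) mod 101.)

Answer: 63

Derivation:
Delta formula: (val(new) - val(old)) * B^(n-1-k) mod M
  val('a') - val('g') = 1 - 7 = -6
  B^(n-1-k) = 7^3 mod 101 = 40
  Delta = -6 * 40 mod 101 = 63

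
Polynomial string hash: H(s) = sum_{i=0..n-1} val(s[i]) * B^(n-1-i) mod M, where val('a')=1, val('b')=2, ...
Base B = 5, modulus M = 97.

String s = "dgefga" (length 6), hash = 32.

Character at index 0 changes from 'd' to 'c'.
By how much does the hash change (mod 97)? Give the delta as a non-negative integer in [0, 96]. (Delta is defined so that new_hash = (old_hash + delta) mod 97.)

Delta formula: (val(new) - val(old)) * B^(n-1-k) mod M
  val('c') - val('d') = 3 - 4 = -1
  B^(n-1-k) = 5^5 mod 97 = 21
  Delta = -1 * 21 mod 97 = 76

Answer: 76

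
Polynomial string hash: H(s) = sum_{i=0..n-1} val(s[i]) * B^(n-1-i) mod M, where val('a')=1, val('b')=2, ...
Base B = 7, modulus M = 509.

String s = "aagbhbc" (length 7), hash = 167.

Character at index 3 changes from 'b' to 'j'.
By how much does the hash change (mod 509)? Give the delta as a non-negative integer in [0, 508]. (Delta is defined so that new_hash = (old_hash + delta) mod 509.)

Delta formula: (val(new) - val(old)) * B^(n-1-k) mod M
  val('j') - val('b') = 10 - 2 = 8
  B^(n-1-k) = 7^3 mod 509 = 343
  Delta = 8 * 343 mod 509 = 199

Answer: 199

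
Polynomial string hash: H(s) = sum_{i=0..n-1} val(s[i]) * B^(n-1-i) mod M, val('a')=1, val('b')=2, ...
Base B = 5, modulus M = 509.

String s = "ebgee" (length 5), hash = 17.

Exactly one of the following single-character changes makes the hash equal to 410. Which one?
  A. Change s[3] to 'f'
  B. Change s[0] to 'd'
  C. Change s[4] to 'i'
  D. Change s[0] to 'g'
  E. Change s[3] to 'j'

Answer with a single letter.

Option A: s[3]='e'->'f', delta=(6-5)*5^1 mod 509 = 5, hash=17+5 mod 509 = 22
Option B: s[0]='e'->'d', delta=(4-5)*5^4 mod 509 = 393, hash=17+393 mod 509 = 410 <-- target
Option C: s[4]='e'->'i', delta=(9-5)*5^0 mod 509 = 4, hash=17+4 mod 509 = 21
Option D: s[0]='e'->'g', delta=(7-5)*5^4 mod 509 = 232, hash=17+232 mod 509 = 249
Option E: s[3]='e'->'j', delta=(10-5)*5^1 mod 509 = 25, hash=17+25 mod 509 = 42

Answer: B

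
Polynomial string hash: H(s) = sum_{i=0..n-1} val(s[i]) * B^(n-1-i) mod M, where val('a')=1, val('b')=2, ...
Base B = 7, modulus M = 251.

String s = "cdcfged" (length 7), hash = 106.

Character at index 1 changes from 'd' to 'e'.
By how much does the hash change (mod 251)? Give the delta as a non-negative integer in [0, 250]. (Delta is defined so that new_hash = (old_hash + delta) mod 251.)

Answer: 241

Derivation:
Delta formula: (val(new) - val(old)) * B^(n-1-k) mod M
  val('e') - val('d') = 5 - 4 = 1
  B^(n-1-k) = 7^5 mod 251 = 241
  Delta = 1 * 241 mod 251 = 241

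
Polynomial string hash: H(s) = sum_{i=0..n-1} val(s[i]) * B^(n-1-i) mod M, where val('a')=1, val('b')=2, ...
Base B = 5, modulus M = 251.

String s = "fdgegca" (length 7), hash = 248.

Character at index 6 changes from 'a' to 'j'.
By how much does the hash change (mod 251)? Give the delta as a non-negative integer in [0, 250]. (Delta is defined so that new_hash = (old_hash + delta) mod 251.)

Answer: 9

Derivation:
Delta formula: (val(new) - val(old)) * B^(n-1-k) mod M
  val('j') - val('a') = 10 - 1 = 9
  B^(n-1-k) = 5^0 mod 251 = 1
  Delta = 9 * 1 mod 251 = 9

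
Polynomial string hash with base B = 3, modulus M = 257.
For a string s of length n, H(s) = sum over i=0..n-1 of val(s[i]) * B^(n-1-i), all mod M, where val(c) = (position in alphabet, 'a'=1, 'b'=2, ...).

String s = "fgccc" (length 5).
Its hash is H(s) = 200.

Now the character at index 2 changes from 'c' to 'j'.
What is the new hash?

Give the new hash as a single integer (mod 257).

Answer: 6

Derivation:
val('c') = 3, val('j') = 10
Position k = 2, exponent = n-1-k = 2
B^2 mod M = 3^2 mod 257 = 9
Delta = (10 - 3) * 9 mod 257 = 63
New hash = (200 + 63) mod 257 = 6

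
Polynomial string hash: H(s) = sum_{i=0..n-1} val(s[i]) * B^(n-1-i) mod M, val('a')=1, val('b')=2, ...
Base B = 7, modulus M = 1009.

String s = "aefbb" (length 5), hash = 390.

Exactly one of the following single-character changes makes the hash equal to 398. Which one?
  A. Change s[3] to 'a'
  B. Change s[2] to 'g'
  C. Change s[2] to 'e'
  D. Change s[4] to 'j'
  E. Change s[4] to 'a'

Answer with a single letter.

Option A: s[3]='b'->'a', delta=(1-2)*7^1 mod 1009 = 1002, hash=390+1002 mod 1009 = 383
Option B: s[2]='f'->'g', delta=(7-6)*7^2 mod 1009 = 49, hash=390+49 mod 1009 = 439
Option C: s[2]='f'->'e', delta=(5-6)*7^2 mod 1009 = 960, hash=390+960 mod 1009 = 341
Option D: s[4]='b'->'j', delta=(10-2)*7^0 mod 1009 = 8, hash=390+8 mod 1009 = 398 <-- target
Option E: s[4]='b'->'a', delta=(1-2)*7^0 mod 1009 = 1008, hash=390+1008 mod 1009 = 389

Answer: D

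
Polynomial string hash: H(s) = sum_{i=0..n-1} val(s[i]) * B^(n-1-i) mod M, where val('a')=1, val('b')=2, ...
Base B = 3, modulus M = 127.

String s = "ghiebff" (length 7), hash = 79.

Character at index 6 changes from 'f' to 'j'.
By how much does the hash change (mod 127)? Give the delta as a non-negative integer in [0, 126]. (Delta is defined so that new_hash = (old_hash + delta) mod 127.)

Answer: 4

Derivation:
Delta formula: (val(new) - val(old)) * B^(n-1-k) mod M
  val('j') - val('f') = 10 - 6 = 4
  B^(n-1-k) = 3^0 mod 127 = 1
  Delta = 4 * 1 mod 127 = 4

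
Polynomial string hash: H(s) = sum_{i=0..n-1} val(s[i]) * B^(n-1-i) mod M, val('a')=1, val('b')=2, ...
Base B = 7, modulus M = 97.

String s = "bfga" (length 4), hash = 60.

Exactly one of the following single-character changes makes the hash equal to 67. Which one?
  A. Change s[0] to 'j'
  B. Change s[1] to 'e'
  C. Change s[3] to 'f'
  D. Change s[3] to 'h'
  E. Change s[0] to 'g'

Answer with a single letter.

Answer: D

Derivation:
Option A: s[0]='b'->'j', delta=(10-2)*7^3 mod 97 = 28, hash=60+28 mod 97 = 88
Option B: s[1]='f'->'e', delta=(5-6)*7^2 mod 97 = 48, hash=60+48 mod 97 = 11
Option C: s[3]='a'->'f', delta=(6-1)*7^0 mod 97 = 5, hash=60+5 mod 97 = 65
Option D: s[3]='a'->'h', delta=(8-1)*7^0 mod 97 = 7, hash=60+7 mod 97 = 67 <-- target
Option E: s[0]='b'->'g', delta=(7-2)*7^3 mod 97 = 66, hash=60+66 mod 97 = 29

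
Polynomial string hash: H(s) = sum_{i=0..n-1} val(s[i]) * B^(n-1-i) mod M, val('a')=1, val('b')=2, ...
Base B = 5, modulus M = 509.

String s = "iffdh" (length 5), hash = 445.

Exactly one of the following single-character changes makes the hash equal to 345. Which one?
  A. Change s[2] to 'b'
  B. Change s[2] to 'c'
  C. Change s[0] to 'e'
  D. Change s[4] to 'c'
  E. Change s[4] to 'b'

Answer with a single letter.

Option A: s[2]='f'->'b', delta=(2-6)*5^2 mod 509 = 409, hash=445+409 mod 509 = 345 <-- target
Option B: s[2]='f'->'c', delta=(3-6)*5^2 mod 509 = 434, hash=445+434 mod 509 = 370
Option C: s[0]='i'->'e', delta=(5-9)*5^4 mod 509 = 45, hash=445+45 mod 509 = 490
Option D: s[4]='h'->'c', delta=(3-8)*5^0 mod 509 = 504, hash=445+504 mod 509 = 440
Option E: s[4]='h'->'b', delta=(2-8)*5^0 mod 509 = 503, hash=445+503 mod 509 = 439

Answer: A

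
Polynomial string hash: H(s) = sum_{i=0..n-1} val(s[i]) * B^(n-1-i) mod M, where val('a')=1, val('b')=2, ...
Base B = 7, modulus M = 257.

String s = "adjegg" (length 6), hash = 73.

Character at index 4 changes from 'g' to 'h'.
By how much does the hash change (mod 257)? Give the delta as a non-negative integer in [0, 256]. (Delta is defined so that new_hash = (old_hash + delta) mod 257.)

Answer: 7

Derivation:
Delta formula: (val(new) - val(old)) * B^(n-1-k) mod M
  val('h') - val('g') = 8 - 7 = 1
  B^(n-1-k) = 7^1 mod 257 = 7
  Delta = 1 * 7 mod 257 = 7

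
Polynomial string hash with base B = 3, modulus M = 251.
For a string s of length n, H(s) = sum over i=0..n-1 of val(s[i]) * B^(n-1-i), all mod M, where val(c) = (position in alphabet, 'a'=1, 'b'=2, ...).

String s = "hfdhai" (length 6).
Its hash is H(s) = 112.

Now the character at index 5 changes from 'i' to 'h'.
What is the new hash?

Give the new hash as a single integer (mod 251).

Answer: 111

Derivation:
val('i') = 9, val('h') = 8
Position k = 5, exponent = n-1-k = 0
B^0 mod M = 3^0 mod 251 = 1
Delta = (8 - 9) * 1 mod 251 = 250
New hash = (112 + 250) mod 251 = 111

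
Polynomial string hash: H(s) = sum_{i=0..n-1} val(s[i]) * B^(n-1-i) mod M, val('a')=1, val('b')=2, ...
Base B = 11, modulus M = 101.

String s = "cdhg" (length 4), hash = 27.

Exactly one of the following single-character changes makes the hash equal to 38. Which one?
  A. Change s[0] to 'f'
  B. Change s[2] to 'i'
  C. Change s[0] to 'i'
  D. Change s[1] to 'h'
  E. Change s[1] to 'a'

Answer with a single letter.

Option A: s[0]='c'->'f', delta=(6-3)*11^3 mod 101 = 54, hash=27+54 mod 101 = 81
Option B: s[2]='h'->'i', delta=(9-8)*11^1 mod 101 = 11, hash=27+11 mod 101 = 38 <-- target
Option C: s[0]='c'->'i', delta=(9-3)*11^3 mod 101 = 7, hash=27+7 mod 101 = 34
Option D: s[1]='d'->'h', delta=(8-4)*11^2 mod 101 = 80, hash=27+80 mod 101 = 6
Option E: s[1]='d'->'a', delta=(1-4)*11^2 mod 101 = 41, hash=27+41 mod 101 = 68

Answer: B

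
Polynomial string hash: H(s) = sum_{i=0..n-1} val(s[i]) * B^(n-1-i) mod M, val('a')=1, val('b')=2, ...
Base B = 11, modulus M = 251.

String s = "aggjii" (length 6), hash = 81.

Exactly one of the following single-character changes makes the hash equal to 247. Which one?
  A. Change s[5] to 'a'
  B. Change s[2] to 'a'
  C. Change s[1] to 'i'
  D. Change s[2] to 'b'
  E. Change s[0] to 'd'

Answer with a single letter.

Answer: C

Derivation:
Option A: s[5]='i'->'a', delta=(1-9)*11^0 mod 251 = 243, hash=81+243 mod 251 = 73
Option B: s[2]='g'->'a', delta=(1-7)*11^3 mod 251 = 46, hash=81+46 mod 251 = 127
Option C: s[1]='g'->'i', delta=(9-7)*11^4 mod 251 = 166, hash=81+166 mod 251 = 247 <-- target
Option D: s[2]='g'->'b', delta=(2-7)*11^3 mod 251 = 122, hash=81+122 mod 251 = 203
Option E: s[0]='a'->'d', delta=(4-1)*11^5 mod 251 = 229, hash=81+229 mod 251 = 59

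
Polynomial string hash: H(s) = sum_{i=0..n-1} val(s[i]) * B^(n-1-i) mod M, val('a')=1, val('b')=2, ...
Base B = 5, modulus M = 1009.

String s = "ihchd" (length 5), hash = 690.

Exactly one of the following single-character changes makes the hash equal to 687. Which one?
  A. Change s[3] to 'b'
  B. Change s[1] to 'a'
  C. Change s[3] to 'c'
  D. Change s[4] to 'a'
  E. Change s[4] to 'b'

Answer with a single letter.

Answer: D

Derivation:
Option A: s[3]='h'->'b', delta=(2-8)*5^1 mod 1009 = 979, hash=690+979 mod 1009 = 660
Option B: s[1]='h'->'a', delta=(1-8)*5^3 mod 1009 = 134, hash=690+134 mod 1009 = 824
Option C: s[3]='h'->'c', delta=(3-8)*5^1 mod 1009 = 984, hash=690+984 mod 1009 = 665
Option D: s[4]='d'->'a', delta=(1-4)*5^0 mod 1009 = 1006, hash=690+1006 mod 1009 = 687 <-- target
Option E: s[4]='d'->'b', delta=(2-4)*5^0 mod 1009 = 1007, hash=690+1007 mod 1009 = 688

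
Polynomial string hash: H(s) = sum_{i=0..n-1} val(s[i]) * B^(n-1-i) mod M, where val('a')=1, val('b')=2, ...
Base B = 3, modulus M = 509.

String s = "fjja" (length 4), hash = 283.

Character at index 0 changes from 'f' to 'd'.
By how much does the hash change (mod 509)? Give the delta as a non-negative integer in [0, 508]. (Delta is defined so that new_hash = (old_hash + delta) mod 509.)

Answer: 455

Derivation:
Delta formula: (val(new) - val(old)) * B^(n-1-k) mod M
  val('d') - val('f') = 4 - 6 = -2
  B^(n-1-k) = 3^3 mod 509 = 27
  Delta = -2 * 27 mod 509 = 455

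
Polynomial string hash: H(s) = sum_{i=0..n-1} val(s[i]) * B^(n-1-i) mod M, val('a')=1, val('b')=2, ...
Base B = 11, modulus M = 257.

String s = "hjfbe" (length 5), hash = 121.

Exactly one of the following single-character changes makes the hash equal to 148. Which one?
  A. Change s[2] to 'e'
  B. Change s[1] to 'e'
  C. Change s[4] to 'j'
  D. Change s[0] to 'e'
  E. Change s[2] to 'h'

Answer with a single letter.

Answer: B

Derivation:
Option A: s[2]='f'->'e', delta=(5-6)*11^2 mod 257 = 136, hash=121+136 mod 257 = 0
Option B: s[1]='j'->'e', delta=(5-10)*11^3 mod 257 = 27, hash=121+27 mod 257 = 148 <-- target
Option C: s[4]='e'->'j', delta=(10-5)*11^0 mod 257 = 5, hash=121+5 mod 257 = 126
Option D: s[0]='h'->'e', delta=(5-8)*11^4 mod 257 = 24, hash=121+24 mod 257 = 145
Option E: s[2]='f'->'h', delta=(8-6)*11^2 mod 257 = 242, hash=121+242 mod 257 = 106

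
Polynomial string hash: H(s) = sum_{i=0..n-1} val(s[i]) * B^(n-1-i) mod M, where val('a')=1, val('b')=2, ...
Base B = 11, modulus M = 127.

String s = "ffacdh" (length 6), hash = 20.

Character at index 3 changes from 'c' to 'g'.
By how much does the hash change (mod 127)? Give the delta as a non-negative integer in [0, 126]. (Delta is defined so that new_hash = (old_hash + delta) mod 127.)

Answer: 103

Derivation:
Delta formula: (val(new) - val(old)) * B^(n-1-k) mod M
  val('g') - val('c') = 7 - 3 = 4
  B^(n-1-k) = 11^2 mod 127 = 121
  Delta = 4 * 121 mod 127 = 103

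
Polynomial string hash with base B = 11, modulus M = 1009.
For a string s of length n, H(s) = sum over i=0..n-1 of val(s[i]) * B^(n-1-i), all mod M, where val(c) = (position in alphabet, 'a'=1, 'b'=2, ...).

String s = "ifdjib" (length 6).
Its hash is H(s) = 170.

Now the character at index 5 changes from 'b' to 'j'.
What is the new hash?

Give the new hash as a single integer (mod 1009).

Answer: 178

Derivation:
val('b') = 2, val('j') = 10
Position k = 5, exponent = n-1-k = 0
B^0 mod M = 11^0 mod 1009 = 1
Delta = (10 - 2) * 1 mod 1009 = 8
New hash = (170 + 8) mod 1009 = 178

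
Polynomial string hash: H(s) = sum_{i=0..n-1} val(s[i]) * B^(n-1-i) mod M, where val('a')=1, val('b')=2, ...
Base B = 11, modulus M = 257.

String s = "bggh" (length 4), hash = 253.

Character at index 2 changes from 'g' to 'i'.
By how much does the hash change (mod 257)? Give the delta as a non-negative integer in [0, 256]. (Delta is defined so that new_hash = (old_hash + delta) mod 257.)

Answer: 22

Derivation:
Delta formula: (val(new) - val(old)) * B^(n-1-k) mod M
  val('i') - val('g') = 9 - 7 = 2
  B^(n-1-k) = 11^1 mod 257 = 11
  Delta = 2 * 11 mod 257 = 22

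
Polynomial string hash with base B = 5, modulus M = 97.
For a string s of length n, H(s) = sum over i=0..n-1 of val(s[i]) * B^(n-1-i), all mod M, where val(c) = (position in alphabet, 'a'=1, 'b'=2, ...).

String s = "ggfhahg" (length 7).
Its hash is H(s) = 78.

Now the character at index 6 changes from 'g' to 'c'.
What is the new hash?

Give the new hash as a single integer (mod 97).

val('g') = 7, val('c') = 3
Position k = 6, exponent = n-1-k = 0
B^0 mod M = 5^0 mod 97 = 1
Delta = (3 - 7) * 1 mod 97 = 93
New hash = (78 + 93) mod 97 = 74

Answer: 74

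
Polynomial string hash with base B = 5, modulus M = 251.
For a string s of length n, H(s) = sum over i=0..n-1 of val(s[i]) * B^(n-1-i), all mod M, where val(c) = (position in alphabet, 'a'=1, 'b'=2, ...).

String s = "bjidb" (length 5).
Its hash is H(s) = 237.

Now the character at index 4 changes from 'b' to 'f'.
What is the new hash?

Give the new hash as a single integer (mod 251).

Answer: 241

Derivation:
val('b') = 2, val('f') = 6
Position k = 4, exponent = n-1-k = 0
B^0 mod M = 5^0 mod 251 = 1
Delta = (6 - 2) * 1 mod 251 = 4
New hash = (237 + 4) mod 251 = 241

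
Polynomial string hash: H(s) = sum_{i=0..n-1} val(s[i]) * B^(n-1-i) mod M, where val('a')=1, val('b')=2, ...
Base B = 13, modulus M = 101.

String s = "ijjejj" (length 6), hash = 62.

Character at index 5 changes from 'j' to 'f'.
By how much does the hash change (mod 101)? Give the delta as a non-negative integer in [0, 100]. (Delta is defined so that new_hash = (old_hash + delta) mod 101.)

Answer: 97

Derivation:
Delta formula: (val(new) - val(old)) * B^(n-1-k) mod M
  val('f') - val('j') = 6 - 10 = -4
  B^(n-1-k) = 13^0 mod 101 = 1
  Delta = -4 * 1 mod 101 = 97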